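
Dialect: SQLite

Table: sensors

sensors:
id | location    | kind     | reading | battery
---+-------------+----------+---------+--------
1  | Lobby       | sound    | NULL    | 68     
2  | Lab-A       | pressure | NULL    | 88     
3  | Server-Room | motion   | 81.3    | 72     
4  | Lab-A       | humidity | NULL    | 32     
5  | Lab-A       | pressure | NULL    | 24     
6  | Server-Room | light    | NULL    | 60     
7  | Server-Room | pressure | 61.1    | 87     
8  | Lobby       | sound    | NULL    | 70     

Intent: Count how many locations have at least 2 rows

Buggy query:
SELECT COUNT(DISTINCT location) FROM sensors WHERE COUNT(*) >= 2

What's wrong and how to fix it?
Bug: WHERE filters individual rows, not groups, so a group-level COUNT is invalid there

Fix: Use a subquery that GROUPs and filters with HAVING, then count its rows

Corrected query:
SELECT COUNT(*) FROM (SELECT location FROM sensors GROUP BY location HAVING COUNT(*) >= 2)

Result:
COUNT(*)
--------
3       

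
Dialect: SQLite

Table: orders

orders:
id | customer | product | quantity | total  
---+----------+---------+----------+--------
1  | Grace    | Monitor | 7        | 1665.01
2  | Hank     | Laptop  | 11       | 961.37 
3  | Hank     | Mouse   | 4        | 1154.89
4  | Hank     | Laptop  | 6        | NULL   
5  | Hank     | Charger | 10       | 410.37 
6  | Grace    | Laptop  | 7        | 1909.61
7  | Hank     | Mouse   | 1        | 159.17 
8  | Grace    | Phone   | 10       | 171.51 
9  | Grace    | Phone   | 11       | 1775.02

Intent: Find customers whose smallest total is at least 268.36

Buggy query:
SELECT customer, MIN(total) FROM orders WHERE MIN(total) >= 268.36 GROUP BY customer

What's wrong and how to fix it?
Bug: MIN() in WHERE is a misuse of aggregate

Fix: Use HAVING for the per-group MIN condition

Corrected query:
SELECT customer, MIN(total) FROM orders GROUP BY customer HAVING MIN(total) >= 268.36

Result:
(no rows)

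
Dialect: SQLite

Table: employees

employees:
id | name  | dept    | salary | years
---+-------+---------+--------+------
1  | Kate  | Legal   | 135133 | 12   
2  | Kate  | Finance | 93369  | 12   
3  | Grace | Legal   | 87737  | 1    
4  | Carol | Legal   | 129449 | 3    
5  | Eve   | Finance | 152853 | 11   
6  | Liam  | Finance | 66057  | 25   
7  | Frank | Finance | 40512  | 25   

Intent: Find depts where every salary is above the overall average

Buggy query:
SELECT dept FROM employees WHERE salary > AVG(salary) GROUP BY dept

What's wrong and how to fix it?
Bug: WHERE evaluates per row before aggregation, so AVG() is unavailable

Fix: Use a subquery for AVG and a HAVING MIN(...) filter so the condition holds for every row in the group

Corrected query:
SELECT dept FROM employees GROUP BY dept HAVING MIN(salary) > (SELECT AVG(salary) FROM employees)

Result:
(no rows)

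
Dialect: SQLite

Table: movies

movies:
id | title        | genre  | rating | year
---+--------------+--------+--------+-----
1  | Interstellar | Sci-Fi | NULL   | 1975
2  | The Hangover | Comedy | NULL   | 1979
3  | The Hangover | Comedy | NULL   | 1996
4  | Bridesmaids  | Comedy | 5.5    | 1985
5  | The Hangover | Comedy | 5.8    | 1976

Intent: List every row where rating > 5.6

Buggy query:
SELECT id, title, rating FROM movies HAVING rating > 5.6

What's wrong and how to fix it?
Bug: This is a non-aggregate query (no GROUP BY, no aggregates), so in SQLite the HAVING clause is invalid here; a row-level condition belongs in WHERE

Fix: Use WHERE for row-level filtering

Corrected query:
SELECT id, title, rating FROM movies WHERE rating > 5.6

Result:
id | title        | rating
---+--------------+-------
5  | The Hangover | 5.8   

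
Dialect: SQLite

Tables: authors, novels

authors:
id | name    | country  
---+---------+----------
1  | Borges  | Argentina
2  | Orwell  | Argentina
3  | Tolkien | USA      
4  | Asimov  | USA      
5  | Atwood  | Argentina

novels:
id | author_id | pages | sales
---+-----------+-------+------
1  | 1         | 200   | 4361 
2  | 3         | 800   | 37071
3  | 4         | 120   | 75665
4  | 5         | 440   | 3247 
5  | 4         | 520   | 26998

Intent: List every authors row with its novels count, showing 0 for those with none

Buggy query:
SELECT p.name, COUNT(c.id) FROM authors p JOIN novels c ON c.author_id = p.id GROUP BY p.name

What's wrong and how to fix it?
Bug: An inner join excludes parents with zero children

Fix: Switch to LEFT JOIN to retain unmatched parent rows

Corrected query:
SELECT p.name, COUNT(c.id) FROM authors p LEFT JOIN novels c ON c.author_id = p.id GROUP BY p.name

Result:
name    | COUNT(c.id)
--------+------------
Asimov  | 2          
Atwood  | 1          
Borges  | 1          
Orwell  | 0          
Tolkien | 1          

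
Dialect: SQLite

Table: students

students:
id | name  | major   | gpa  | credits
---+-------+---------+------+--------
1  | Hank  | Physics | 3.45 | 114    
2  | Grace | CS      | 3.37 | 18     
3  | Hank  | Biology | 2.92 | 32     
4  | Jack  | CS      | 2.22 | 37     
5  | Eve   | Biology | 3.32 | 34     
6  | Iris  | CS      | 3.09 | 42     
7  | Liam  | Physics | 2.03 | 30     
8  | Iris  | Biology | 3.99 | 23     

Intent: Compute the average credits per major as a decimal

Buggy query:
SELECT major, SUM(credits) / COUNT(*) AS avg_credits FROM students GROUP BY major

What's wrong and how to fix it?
Bug: Both operands are integers, so '/' performs integer division and truncates

Fix: Multiply by 1.0 (or CAST to REAL) to force floating-point division

Corrected query:
SELECT major, SUM(credits) * 1.0 / COUNT(*) AS avg_credits FROM students GROUP BY major

Result:
major   | avg_credits
--------+------------
Biology | 29.666667  
CS      | 32.333333  
Physics | 72         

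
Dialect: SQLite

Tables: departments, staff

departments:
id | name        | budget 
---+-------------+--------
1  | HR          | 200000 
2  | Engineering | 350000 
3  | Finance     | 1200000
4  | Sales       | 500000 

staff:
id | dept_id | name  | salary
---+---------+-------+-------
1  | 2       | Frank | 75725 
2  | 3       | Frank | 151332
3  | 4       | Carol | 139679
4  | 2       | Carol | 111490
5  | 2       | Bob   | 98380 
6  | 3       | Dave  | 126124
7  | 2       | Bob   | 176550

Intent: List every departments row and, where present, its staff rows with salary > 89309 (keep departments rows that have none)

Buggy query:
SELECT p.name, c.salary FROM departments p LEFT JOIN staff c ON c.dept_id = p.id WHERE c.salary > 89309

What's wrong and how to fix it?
Bug: Filtering c.salary in WHERE discards the NULL rows produced by LEFT JOIN, turning it into an inner join

Fix: Move the right-table condition into the ON clause so unmatched parents are kept

Corrected query:
SELECT p.name, c.salary FROM departments p LEFT JOIN staff c ON c.dept_id = p.id AND c.salary > 89309

Result:
name        | salary
------------+-------
HR          | NULL  
Engineering | 98380 
Engineering | 111490
Engineering | 176550
Finance     | 126124
Finance     | 151332
Sales       | 139679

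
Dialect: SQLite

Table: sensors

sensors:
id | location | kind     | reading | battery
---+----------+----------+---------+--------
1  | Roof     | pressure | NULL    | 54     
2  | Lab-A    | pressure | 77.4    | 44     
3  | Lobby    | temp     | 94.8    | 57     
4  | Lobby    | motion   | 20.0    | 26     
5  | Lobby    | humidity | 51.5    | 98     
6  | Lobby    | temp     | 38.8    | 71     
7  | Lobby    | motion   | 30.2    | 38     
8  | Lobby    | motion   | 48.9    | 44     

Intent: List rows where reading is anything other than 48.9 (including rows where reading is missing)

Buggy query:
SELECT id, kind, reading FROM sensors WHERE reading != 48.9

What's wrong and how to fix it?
Bug: 'reading != 48.9' is unknown when reading is NULL, so NULL rows are silently excluded

Fix: Add an explicit OR reading IS NULL to include the missing-value rows

Corrected query:
SELECT id, kind, reading FROM sensors WHERE reading != 48.9 OR reading IS NULL

Result:
id | kind     | reading
---+----------+--------
1  | pressure | NULL   
2  | pressure | 77.4   
3  | temp     | 94.8   
4  | motion   | 20     
5  | humidity | 51.5   
6  | temp     | 38.8   
7  | motion   | 30.2   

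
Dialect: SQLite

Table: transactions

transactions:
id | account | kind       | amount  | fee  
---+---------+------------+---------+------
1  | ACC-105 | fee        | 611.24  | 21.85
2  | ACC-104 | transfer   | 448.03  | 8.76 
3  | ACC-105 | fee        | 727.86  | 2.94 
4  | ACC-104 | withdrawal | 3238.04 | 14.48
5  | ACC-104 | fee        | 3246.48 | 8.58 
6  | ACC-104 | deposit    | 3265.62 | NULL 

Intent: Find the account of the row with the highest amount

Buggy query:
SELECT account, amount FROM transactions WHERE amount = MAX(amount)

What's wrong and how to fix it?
Bug: MAX(amount) is an aggregate and cannot be used directly in WHERE

Fix: Use a subquery: WHERE amount = (SELECT MAX(amount) FROM transactions)

Corrected query:
SELECT account, amount FROM transactions WHERE amount = (SELECT MAX(amount) FROM transactions)

Result:
account | amount 
--------+--------
ACC-104 | 3265.62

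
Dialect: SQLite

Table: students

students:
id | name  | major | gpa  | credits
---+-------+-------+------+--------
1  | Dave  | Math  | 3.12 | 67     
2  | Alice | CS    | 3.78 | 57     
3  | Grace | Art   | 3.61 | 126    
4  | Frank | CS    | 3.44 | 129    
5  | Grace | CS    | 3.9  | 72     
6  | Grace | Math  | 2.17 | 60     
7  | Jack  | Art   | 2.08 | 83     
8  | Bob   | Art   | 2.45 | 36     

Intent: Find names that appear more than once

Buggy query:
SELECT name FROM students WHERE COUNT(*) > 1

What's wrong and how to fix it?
Bug: COUNT(*) is an aggregate and cannot be used in WHERE

Fix: GROUP BY name, then filter groups with HAVING COUNT(*) > 1

Corrected query:
SELECT name FROM students GROUP BY name HAVING COUNT(*) > 1

Result:
name 
-----
Grace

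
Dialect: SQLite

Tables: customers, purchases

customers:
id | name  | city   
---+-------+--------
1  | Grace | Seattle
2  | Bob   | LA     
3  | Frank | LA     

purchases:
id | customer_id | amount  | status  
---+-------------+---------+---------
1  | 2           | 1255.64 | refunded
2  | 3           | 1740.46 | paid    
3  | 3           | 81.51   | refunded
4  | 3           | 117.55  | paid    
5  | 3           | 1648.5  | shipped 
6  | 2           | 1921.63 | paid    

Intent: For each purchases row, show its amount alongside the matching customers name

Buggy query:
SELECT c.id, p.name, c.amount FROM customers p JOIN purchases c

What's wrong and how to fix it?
Bug: Missing join condition: each purchases row is matched to all customers rows instead of just its own

Fix: Add ON c.customer_id = p.id to the JOIN

Corrected query:
SELECT c.id, p.name, c.amount FROM customers p JOIN purchases c ON c.customer_id = p.id

Result:
id | name  | amount 
---+-------+--------
1  | Bob   | 1255.64
2  | Frank | 1740.46
3  | Frank | 81.51  
4  | Frank | 117.55 
5  | Frank | 1648.5 
6  | Bob   | 1921.63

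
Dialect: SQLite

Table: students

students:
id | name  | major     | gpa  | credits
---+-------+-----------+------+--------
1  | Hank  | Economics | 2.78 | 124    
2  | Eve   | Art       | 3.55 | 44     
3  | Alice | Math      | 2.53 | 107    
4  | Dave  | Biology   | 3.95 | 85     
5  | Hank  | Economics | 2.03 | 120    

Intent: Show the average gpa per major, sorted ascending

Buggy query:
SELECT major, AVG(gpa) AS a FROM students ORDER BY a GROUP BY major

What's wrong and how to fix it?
Bug: GROUP BY must precede ORDER BY

Fix: Reorder: SELECT … FROM … GROUP BY … ORDER BY …

Corrected query:
SELECT major, AVG(gpa) AS a FROM students GROUP BY major ORDER BY a

Result:
major     | a    
----------+------
Economics | 2.405
Math      | 2.53 
Art       | 3.55 
Biology   | 3.95 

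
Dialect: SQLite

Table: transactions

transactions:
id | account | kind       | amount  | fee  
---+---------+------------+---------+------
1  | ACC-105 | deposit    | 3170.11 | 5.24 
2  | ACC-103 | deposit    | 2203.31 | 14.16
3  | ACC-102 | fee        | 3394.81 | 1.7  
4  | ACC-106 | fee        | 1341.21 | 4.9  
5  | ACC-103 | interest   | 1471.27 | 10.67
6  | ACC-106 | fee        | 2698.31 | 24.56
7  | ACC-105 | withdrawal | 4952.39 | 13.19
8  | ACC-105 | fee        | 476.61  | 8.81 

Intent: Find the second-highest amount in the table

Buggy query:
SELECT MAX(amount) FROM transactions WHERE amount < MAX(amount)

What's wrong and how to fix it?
Bug: MAX(amount) on the right of the comparison is an aggregate-in-WHERE error

Fix: Compute the overall MAX in a subquery, then take MAX of rows below it

Corrected query:
SELECT MAX(amount) FROM transactions WHERE amount < (SELECT MAX(amount) FROM transactions)

Result:
MAX(amount)
-----------
3394.81    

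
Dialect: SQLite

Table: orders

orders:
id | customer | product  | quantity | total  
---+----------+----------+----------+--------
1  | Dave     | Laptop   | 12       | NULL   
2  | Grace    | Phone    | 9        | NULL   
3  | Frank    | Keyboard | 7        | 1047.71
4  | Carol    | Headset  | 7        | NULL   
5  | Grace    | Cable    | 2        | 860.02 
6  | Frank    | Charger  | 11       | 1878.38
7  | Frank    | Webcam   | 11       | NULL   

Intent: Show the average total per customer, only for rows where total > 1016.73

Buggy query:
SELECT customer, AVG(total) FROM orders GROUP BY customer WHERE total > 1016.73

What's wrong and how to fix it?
Bug: WHERE cannot follow GROUP BY

Fix: Place WHERE between FROM and GROUP BY

Corrected query:
SELECT customer, AVG(total) FROM orders WHERE total > 1016.73 GROUP BY customer

Result:
customer | AVG(total)
---------+-----------
Frank    | 1463.045  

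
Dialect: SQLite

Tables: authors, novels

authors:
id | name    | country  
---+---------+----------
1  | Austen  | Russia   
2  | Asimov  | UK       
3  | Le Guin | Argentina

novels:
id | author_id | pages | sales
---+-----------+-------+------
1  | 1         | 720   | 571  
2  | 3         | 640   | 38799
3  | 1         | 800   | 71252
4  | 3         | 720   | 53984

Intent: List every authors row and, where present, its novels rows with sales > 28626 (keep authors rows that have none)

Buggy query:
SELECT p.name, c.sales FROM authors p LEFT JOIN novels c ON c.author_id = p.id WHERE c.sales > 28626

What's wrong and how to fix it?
Bug: A WHERE condition on the right-hand table after LEFT JOIN drops unmatched parents

Fix: Put 'c.sales > 28626' in the JOIN's ON clause instead of WHERE

Corrected query:
SELECT p.name, c.sales FROM authors p LEFT JOIN novels c ON c.author_id = p.id AND c.sales > 28626

Result:
name    | sales
--------+------
Austen  | 71252
Asimov  | NULL 
Le Guin | 38799
Le Guin | 53984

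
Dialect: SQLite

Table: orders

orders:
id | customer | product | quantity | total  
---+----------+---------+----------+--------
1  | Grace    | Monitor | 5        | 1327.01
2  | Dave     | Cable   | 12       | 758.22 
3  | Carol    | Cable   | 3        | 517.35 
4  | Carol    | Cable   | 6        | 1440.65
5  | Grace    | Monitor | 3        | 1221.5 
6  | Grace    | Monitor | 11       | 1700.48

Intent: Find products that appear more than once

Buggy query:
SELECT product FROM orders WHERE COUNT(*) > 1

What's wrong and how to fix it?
Bug: WHERE can't reference COUNT(*); aggregates are computed after WHERE

Fix: GROUP BY product, then filter groups with HAVING COUNT(*) > 1

Corrected query:
SELECT product FROM orders GROUP BY product HAVING COUNT(*) > 1

Result:
product
-------
Cable  
Monitor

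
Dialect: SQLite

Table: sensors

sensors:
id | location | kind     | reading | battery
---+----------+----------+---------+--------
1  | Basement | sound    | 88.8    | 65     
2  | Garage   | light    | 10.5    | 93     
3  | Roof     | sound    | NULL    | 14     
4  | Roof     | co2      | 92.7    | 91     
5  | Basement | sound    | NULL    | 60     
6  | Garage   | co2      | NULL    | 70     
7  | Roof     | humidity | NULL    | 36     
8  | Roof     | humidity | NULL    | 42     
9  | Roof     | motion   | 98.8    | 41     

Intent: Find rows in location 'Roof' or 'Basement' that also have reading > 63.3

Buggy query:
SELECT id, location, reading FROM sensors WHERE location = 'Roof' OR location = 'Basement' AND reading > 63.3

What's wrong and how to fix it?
Bug: Without parentheses, AND is evaluated before OR, so the reading filter only applies to the 'Basement' branch

Fix: Add parentheses around the OR so the AND applies to both alternatives

Corrected query:
SELECT id, location, reading FROM sensors WHERE (location = 'Roof' OR location = 'Basement') AND reading > 63.3

Result:
id | location | reading
---+----------+--------
1  | Basement | 88.8   
4  | Roof     | 92.7   
9  | Roof     | 98.8   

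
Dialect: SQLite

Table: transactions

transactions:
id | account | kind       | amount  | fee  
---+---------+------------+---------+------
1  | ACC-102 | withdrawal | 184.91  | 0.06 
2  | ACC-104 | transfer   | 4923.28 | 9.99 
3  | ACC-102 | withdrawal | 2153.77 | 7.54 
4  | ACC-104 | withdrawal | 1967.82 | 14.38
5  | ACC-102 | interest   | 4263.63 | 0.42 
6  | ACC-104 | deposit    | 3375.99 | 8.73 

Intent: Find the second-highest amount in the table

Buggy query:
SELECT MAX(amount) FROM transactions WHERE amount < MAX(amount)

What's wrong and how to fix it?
Bug: MAX(amount) on the right of the comparison is an aggregate-in-WHERE error

Fix: Put the inner MAX in a scalar subquery

Corrected query:
SELECT MAX(amount) FROM transactions WHERE amount < (SELECT MAX(amount) FROM transactions)

Result:
MAX(amount)
-----------
4263.63    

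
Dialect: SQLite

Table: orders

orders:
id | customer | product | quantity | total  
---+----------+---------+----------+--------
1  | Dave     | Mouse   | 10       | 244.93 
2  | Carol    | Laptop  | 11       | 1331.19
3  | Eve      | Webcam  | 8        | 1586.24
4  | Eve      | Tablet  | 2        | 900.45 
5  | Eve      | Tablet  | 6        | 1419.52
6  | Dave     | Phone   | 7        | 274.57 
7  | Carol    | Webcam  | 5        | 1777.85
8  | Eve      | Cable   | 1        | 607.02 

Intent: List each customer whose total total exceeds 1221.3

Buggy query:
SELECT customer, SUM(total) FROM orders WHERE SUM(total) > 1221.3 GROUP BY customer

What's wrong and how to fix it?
Bug: Aggregate functions cannot appear in a WHERE clause

Fix: Move the aggregate condition to a HAVING clause

Corrected query:
SELECT customer, SUM(total) FROM orders GROUP BY customer HAVING SUM(total) > 1221.3

Result:
customer | SUM(total)
---------+-----------
Carol    | 3109.04   
Eve      | 4513.23   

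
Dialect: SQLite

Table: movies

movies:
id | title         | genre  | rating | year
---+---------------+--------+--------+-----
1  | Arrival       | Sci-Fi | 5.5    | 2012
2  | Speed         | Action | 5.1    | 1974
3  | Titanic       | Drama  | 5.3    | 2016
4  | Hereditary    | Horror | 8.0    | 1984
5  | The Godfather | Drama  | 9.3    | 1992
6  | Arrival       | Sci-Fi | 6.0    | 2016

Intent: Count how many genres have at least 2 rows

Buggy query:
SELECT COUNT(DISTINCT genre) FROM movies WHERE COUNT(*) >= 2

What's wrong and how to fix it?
Bug: WHERE filters individual rows, not groups, so a group-level COUNT is invalid there

Fix: Group first with HAVING COUNT(*) >= 2, then COUNT the resulting groups

Corrected query:
SELECT COUNT(*) FROM (SELECT genre FROM movies GROUP BY genre HAVING COUNT(*) >= 2)

Result:
COUNT(*)
--------
2       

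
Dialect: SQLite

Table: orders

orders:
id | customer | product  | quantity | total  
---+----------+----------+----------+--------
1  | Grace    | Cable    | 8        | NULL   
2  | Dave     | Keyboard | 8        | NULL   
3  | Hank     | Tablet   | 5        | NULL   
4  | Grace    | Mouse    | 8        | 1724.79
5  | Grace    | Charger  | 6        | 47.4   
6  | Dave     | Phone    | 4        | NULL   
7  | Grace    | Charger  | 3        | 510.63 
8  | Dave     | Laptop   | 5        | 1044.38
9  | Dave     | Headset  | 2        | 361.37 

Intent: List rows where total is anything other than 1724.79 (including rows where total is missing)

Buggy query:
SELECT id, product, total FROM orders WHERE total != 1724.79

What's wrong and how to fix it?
Bug: Inequality against NULL is unknown, not true; rows with NULL are dropped

Fix: Add an explicit OR total IS NULL to include the missing-value rows

Corrected query:
SELECT id, product, total FROM orders WHERE total != 1724.79 OR total IS NULL

Result:
id | product  | total  
---+----------+--------
1  | Cable    | NULL   
2  | Keyboard | NULL   
3  | Tablet   | NULL   
5  | Charger  | 47.4   
6  | Phone    | NULL   
7  | Charger  | 510.63 
8  | Laptop   | 1044.38
9  | Headset  | 361.37 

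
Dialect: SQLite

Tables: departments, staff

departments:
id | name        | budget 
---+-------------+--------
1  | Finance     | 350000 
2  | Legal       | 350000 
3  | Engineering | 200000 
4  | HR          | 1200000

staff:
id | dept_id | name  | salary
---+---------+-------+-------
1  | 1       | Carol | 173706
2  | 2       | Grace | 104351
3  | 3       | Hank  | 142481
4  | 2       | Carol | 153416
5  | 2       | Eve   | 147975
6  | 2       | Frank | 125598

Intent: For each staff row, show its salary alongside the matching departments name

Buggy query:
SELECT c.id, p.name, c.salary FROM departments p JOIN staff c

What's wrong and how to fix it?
Bug: Missing join condition: each staff row is matched to all departments rows instead of just its own

Fix: Specify the join condition linking the foreign key to the parent id

Corrected query:
SELECT c.id, p.name, c.salary FROM departments p JOIN staff c ON c.dept_id = p.id

Result:
id | name        | salary
---+-------------+-------
1  | Finance     | 173706
2  | Legal       | 104351
3  | Engineering | 142481
4  | Legal       | 153416
5  | Legal       | 147975
6  | Legal       | 125598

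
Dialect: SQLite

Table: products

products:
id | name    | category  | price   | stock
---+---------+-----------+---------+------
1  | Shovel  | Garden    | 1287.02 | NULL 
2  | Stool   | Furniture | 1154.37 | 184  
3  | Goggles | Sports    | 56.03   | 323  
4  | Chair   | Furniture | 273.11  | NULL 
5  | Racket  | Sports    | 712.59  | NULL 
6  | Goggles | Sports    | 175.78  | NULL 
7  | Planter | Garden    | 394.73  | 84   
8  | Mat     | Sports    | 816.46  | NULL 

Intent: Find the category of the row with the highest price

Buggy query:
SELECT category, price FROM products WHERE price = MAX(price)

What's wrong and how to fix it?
Bug: WHERE is evaluated per row; an aggregate over the whole table isn't defined there

Fix: Use a subquery: WHERE price = (SELECT MAX(price) FROM products)

Corrected query:
SELECT category, price FROM products WHERE price = (SELECT MAX(price) FROM products)

Result:
category | price  
---------+--------
Garden   | 1287.02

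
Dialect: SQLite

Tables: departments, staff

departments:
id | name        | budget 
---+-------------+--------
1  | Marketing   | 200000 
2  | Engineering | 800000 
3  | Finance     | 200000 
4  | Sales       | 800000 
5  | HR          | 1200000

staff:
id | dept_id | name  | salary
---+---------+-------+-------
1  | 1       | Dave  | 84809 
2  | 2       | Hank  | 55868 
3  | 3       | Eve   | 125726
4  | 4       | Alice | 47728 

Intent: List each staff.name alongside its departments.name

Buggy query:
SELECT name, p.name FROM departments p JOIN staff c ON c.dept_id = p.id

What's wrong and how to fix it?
Bug: 'name' exists in both joined tables, so the database can't tell which one is meant

Fix: Qualify the column with its table alias (c.name)

Corrected query:
SELECT c.name, p.name FROM departments p JOIN staff c ON c.dept_id = p.id

Result:
name  | name       
------+------------
Dave  | Marketing  
Hank  | Engineering
Eve   | Finance    
Alice | Sales      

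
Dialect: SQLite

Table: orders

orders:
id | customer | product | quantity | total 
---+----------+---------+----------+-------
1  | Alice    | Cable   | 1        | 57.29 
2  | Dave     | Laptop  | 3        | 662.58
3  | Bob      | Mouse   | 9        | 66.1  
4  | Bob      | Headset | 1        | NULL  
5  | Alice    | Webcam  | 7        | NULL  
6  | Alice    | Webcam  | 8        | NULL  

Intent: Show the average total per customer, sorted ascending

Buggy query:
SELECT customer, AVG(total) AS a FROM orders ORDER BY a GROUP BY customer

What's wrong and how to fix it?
Bug: ORDER BY appears before GROUP BY; SQL clause order requires GROUP BY first

Fix: Move ORDER BY to the end, after GROUP BY

Corrected query:
SELECT customer, AVG(total) AS a FROM orders GROUP BY customer ORDER BY a

Result:
customer | a     
---------+-------
Alice    | 57.29 
Bob      | 66.1  
Dave     | 662.58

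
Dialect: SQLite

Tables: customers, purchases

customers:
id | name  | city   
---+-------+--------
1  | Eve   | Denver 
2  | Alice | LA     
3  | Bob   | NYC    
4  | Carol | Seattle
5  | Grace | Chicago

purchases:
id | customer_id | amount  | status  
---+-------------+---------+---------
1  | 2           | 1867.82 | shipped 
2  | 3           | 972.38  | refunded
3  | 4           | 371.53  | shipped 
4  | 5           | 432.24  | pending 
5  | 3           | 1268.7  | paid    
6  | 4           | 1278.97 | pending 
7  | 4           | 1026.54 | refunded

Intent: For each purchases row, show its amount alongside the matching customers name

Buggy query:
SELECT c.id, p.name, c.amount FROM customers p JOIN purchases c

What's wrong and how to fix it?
Bug: Missing join condition: each purchases row is matched to all customers rows instead of just its own

Fix: Add ON c.customer_id = p.id to the JOIN

Corrected query:
SELECT c.id, p.name, c.amount FROM customers p JOIN purchases c ON c.customer_id = p.id

Result:
id | name  | amount 
---+-------+--------
1  | Alice | 1867.82
2  | Bob   | 972.38 
3  | Carol | 371.53 
4  | Grace | 432.24 
5  | Bob   | 1268.7 
6  | Carol | 1278.97
7  | Carol | 1026.54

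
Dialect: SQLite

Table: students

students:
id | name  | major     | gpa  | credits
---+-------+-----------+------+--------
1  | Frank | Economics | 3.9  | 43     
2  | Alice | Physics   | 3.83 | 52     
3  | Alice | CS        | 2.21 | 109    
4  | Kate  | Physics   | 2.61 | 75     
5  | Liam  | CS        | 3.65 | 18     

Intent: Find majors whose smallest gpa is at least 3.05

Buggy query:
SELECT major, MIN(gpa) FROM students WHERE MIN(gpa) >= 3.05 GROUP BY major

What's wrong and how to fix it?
Bug: Aggregates like MIN are computed per group after WHERE runs

Fix: Use HAVING for the per-group MIN condition

Corrected query:
SELECT major, MIN(gpa) FROM students GROUP BY major HAVING MIN(gpa) >= 3.05

Result:
major     | MIN(gpa)
----------+---------
Economics | 3.9     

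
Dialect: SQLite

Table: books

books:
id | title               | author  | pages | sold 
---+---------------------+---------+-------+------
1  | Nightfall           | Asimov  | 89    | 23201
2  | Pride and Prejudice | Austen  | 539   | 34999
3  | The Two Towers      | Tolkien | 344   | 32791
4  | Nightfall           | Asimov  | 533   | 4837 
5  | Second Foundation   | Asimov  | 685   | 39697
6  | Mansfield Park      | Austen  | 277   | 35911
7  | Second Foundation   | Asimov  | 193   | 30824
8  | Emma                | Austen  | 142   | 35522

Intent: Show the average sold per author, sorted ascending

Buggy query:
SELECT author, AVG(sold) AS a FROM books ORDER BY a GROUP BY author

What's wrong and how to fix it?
Bug: GROUP BY must precede ORDER BY

Fix: Move ORDER BY to the end, after GROUP BY

Corrected query:
SELECT author, AVG(sold) AS a FROM books GROUP BY author ORDER BY a

Result:
author  | a           
--------+-------------
Asimov  | 24639.75    
Tolkien | 32791       
Austen  | 35477.333333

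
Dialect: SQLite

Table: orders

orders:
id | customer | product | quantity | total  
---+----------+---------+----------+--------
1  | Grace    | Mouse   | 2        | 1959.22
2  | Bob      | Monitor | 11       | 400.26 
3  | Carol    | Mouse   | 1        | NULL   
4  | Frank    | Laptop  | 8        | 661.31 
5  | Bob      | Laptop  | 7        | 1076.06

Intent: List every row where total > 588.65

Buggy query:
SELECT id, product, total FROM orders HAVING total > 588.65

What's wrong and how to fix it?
Bug: This is a non-aggregate query (no GROUP BY, no aggregates), so in SQLite the HAVING clause is invalid here; a row-level condition belongs in WHERE

Fix: Replace HAVING with WHERE since the condition applies to individual rows

Corrected query:
SELECT id, product, total FROM orders WHERE total > 588.65

Result:
id | product | total  
---+---------+--------
1  | Mouse   | 1959.22
4  | Laptop  | 661.31 
5  | Laptop  | 1076.06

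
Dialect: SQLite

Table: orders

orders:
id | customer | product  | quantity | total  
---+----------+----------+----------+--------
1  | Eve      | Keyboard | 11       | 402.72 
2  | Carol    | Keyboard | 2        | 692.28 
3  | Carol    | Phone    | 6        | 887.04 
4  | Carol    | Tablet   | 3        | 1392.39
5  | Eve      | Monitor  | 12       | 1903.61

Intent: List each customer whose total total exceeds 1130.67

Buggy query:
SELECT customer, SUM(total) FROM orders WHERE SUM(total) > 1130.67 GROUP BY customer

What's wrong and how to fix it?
Bug: WHERE runs before GROUP BY, so aggregates aren't available there

Fix: Move the aggregate condition to a HAVING clause

Corrected query:
SELECT customer, SUM(total) FROM orders GROUP BY customer HAVING SUM(total) > 1130.67

Result:
customer | SUM(total)
---------+-----------
Carol    | 2971.71   
Eve      | 2306.33   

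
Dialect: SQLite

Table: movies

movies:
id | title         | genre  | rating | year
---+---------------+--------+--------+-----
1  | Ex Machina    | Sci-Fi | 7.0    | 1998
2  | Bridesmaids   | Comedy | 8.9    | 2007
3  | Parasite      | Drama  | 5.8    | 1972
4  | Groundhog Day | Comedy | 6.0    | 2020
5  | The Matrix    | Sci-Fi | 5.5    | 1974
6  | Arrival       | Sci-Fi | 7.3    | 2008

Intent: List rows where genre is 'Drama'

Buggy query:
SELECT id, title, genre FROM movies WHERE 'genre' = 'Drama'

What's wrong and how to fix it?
Bug: Single quotes denote string literals in SQL; the column name is being compared as a constant string

Fix: Remove the quotes around the column name (or use double quotes for an identifier)

Corrected query:
SELECT id, title, genre FROM movies WHERE genre = 'Drama'

Result:
id | title    | genre
---+----------+------
3  | Parasite | Drama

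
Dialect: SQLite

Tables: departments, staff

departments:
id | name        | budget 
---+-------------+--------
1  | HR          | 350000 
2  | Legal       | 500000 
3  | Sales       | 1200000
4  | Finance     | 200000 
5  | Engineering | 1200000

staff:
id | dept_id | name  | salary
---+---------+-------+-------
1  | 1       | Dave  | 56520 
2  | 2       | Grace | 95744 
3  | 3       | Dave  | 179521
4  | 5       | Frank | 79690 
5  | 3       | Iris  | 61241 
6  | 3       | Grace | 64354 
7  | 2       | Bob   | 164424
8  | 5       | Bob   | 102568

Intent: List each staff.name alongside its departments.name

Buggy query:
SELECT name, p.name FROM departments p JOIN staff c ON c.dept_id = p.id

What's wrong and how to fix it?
Bug: 'name' exists in both joined tables, so the database can't tell which one is meant

Fix: Prefix ambiguous columns with the table alias

Corrected query:
SELECT c.name, p.name FROM departments p JOIN staff c ON c.dept_id = p.id

Result:
name  | name       
------+------------
Dave  | HR         
Grace | Legal      
Dave  | Sales      
Frank | Engineering
Iris  | Sales      
Grace | Sales      
Bob   | Legal      
Bob   | Engineering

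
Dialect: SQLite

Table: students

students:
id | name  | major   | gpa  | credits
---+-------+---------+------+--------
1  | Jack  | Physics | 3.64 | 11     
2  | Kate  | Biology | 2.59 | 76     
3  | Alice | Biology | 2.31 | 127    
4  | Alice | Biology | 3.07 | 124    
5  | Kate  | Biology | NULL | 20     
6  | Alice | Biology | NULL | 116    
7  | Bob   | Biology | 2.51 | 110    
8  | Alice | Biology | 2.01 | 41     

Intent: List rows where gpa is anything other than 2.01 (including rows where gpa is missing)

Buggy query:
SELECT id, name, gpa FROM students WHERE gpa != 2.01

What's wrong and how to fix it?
Bug: 'gpa != 2.01' is unknown when gpa is NULL, so NULL rows are silently excluded

Fix: Handle NULL separately with IS NULL alongside the inequality

Corrected query:
SELECT id, name, gpa FROM students WHERE gpa != 2.01 OR gpa IS NULL

Result:
id | name  | gpa 
---+-------+-----
1  | Jack  | 3.64
2  | Kate  | 2.59
3  | Alice | 2.31
4  | Alice | 3.07
5  | Kate  | NULL
6  | Alice | NULL
7  | Bob   | 2.51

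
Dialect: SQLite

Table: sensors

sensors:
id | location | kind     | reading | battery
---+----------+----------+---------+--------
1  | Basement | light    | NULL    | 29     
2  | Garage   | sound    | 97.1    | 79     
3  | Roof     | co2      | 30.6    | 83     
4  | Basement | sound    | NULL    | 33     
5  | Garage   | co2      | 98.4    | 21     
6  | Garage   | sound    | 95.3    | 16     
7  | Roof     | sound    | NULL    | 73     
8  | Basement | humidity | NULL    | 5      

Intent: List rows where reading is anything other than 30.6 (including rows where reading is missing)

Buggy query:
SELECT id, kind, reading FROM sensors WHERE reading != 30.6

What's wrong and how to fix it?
Bug: 'reading != 30.6' is unknown when reading is NULL, so NULL rows are silently excluded

Fix: Handle NULL separately with IS NULL alongside the inequality

Corrected query:
SELECT id, kind, reading FROM sensors WHERE reading != 30.6 OR reading IS NULL

Result:
id | kind     | reading
---+----------+--------
1  | light    | NULL   
2  | sound    | 97.1   
4  | sound    | NULL   
5  | co2      | 98.4   
6  | sound    | 95.3   
7  | sound    | NULL   
8  | humidity | NULL   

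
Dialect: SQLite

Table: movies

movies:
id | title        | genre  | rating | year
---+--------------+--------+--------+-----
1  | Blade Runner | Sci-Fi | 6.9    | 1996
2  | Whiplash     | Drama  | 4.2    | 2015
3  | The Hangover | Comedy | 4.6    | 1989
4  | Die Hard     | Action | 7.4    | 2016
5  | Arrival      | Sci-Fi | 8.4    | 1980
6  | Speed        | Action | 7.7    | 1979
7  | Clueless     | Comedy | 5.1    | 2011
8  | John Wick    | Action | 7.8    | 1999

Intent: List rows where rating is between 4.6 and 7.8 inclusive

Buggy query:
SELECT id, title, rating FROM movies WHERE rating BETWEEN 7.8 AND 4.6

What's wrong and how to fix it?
Bug: The bounds are reversed; BETWEEN a AND b requires a <= b to match anything

Fix: Swap the bounds so the smaller value comes first

Corrected query:
SELECT id, title, rating FROM movies WHERE rating BETWEEN 4.6 AND 7.8

Result:
id | title        | rating
---+--------------+-------
1  | Blade Runner | 6.9   
3  | The Hangover | 4.6   
4  | Die Hard     | 7.4   
6  | Speed        | 7.7   
7  | Clueless     | 5.1   
8  | John Wick    | 7.8   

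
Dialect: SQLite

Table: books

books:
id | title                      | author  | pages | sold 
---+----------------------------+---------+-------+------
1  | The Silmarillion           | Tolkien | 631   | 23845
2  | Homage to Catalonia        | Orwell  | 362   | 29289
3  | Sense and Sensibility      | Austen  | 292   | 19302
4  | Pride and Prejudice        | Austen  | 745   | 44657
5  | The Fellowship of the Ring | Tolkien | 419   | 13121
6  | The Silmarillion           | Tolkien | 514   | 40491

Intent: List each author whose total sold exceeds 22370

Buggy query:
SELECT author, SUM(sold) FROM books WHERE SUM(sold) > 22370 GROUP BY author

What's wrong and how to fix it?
Bug: Aggregate functions cannot appear in a WHERE clause

Fix: Use HAVING (which filters groups after aggregation) instead of WHERE

Corrected query:
SELECT author, SUM(sold) FROM books GROUP BY author HAVING SUM(sold) > 22370

Result:
author  | SUM(sold)
--------+----------
Austen  | 63959    
Orwell  | 29289    
Tolkien | 77457    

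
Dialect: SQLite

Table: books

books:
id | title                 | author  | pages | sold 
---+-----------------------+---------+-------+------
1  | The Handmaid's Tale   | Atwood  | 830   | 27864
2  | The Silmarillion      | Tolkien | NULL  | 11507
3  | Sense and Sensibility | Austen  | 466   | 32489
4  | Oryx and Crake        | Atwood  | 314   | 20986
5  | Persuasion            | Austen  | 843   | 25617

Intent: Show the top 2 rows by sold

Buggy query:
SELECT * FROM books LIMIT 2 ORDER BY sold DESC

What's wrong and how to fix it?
Bug: LIMIT must come after ORDER BY

Fix: Swap the clauses: ORDER BY first, then LIMIT

Corrected query:
SELECT * FROM books ORDER BY sold DESC LIMIT 2

Result:
id | title                 | author | pages | sold 
---+-----------------------+--------+-------+------
3  | Sense and Sensibility | Austen | 466   | 32489
1  | The Handmaid's Tale   | Atwood | 830   | 27864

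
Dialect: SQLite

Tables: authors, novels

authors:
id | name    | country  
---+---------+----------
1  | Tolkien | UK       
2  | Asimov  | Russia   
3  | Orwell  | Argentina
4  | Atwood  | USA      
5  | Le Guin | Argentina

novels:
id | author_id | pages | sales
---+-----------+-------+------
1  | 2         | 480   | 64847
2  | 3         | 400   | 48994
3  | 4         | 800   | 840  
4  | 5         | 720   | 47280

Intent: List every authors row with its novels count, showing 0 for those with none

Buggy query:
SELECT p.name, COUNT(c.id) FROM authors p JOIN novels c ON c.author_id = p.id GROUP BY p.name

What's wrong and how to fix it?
Bug: INNER JOIN drops authors rows that have no matching novels rows

Fix: Switch to LEFT JOIN to retain unmatched parent rows

Corrected query:
SELECT p.name, COUNT(c.id) FROM authors p LEFT JOIN novels c ON c.author_id = p.id GROUP BY p.name

Result:
name    | COUNT(c.id)
--------+------------
Asimov  | 1          
Atwood  | 1          
Le Guin | 1          
Orwell  | 1          
Tolkien | 0          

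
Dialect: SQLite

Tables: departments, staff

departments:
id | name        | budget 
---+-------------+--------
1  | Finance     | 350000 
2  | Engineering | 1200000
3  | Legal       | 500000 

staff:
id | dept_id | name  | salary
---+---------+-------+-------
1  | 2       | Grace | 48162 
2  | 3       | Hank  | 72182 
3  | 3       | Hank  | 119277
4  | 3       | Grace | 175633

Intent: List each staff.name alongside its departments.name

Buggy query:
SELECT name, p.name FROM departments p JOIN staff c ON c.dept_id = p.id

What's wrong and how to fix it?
Bug: 'name' exists in both joined tables, so the database can't tell which one is meant

Fix: Qualify the column with its table alias (c.name)

Corrected query:
SELECT c.name, p.name FROM departments p JOIN staff c ON c.dept_id = p.id

Result:
name  | name       
------+------------
Grace | Engineering
Hank  | Legal      
Hank  | Legal      
Grace | Legal      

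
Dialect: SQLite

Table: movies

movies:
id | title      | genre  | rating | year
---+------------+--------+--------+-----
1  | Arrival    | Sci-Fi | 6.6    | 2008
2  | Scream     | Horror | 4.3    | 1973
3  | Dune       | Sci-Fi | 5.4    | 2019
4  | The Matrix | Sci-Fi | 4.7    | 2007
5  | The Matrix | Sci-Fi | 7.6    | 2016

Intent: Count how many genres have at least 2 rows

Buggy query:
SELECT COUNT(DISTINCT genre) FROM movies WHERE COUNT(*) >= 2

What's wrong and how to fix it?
Bug: WHERE filters individual rows, not groups, so a group-level COUNT is invalid there

Fix: Group first with HAVING COUNT(*) >= 2, then COUNT the resulting groups

Corrected query:
SELECT COUNT(*) FROM (SELECT genre FROM movies GROUP BY genre HAVING COUNT(*) >= 2)

Result:
COUNT(*)
--------
1       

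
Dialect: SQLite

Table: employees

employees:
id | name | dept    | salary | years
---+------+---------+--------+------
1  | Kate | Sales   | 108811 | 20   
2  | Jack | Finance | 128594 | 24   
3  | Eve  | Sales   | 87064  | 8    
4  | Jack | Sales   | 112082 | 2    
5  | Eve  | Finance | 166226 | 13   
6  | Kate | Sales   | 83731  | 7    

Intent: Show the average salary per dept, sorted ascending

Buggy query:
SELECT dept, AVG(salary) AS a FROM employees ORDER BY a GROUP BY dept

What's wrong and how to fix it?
Bug: ORDER BY appears before GROUP BY; SQL clause order requires GROUP BY first

Fix: Reorder: SELECT … FROM … GROUP BY … ORDER BY …

Corrected query:
SELECT dept, AVG(salary) AS a FROM employees GROUP BY dept ORDER BY a

Result:
dept    | a     
--------+-------
Sales   | 97922 
Finance | 147410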